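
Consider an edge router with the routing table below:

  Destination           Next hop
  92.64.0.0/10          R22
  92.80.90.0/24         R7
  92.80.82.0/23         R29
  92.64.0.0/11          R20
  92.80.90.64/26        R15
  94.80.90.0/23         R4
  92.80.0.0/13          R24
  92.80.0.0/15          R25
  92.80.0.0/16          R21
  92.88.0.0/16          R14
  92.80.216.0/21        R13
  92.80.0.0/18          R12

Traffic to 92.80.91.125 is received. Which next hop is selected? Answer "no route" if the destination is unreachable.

Routes whose prefix contains 92.80.91.125:
  92.64.0.0/10 (92.64.0.0 - 92.127.255.255) -> R22
  92.64.0.0/11 (92.64.0.0 - 92.95.255.255) -> R20
  92.80.0.0/13 (92.80.0.0 - 92.87.255.255) -> R24
  92.80.0.0/15 (92.80.0.0 - 92.81.255.255) -> R25
  92.80.0.0/16 (92.80.0.0 - 92.80.255.255) -> R21
More-specific entries that do NOT match:
  92.80.90.64/26 (92.80.90.64 - 92.80.90.127) does not contain 92.80.91.125
  92.80.90.0/24 (92.80.90.0 - 92.80.90.255) does not contain 92.80.91.125
  92.80.82.0/23 (92.80.82.0 - 92.80.83.255) does not contain 92.80.91.125
  94.80.90.0/23 (94.80.90.0 - 94.80.91.255) does not contain 92.80.91.125
  92.80.216.0/21 (92.80.216.0 - 92.80.223.255) does not contain 92.80.91.125
  92.80.0.0/18 (92.80.0.0 - 92.80.63.255) does not contain 92.80.91.125
Longest matching prefix is /16 -> next hop R21.

R21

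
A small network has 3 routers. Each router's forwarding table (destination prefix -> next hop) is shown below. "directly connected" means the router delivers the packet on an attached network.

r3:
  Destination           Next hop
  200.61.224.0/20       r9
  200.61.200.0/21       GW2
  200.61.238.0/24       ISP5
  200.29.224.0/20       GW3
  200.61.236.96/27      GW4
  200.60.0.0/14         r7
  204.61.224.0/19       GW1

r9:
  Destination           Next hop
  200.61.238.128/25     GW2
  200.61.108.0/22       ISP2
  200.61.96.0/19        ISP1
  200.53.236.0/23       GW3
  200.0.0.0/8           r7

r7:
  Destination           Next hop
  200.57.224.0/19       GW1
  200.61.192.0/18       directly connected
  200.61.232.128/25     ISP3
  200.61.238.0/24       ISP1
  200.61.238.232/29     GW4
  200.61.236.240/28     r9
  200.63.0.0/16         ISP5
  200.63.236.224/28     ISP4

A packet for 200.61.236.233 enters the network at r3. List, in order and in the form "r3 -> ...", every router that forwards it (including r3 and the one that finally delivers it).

At r3: longest match for 200.61.236.233 is 200.61.224.0/20 -> r9
At r9: longest match for 200.61.236.233 is 200.0.0.0/8 -> r7
At r7: longest match for 200.61.236.233 is 200.61.192.0/18 -> directly connected

r3 -> r9 -> r7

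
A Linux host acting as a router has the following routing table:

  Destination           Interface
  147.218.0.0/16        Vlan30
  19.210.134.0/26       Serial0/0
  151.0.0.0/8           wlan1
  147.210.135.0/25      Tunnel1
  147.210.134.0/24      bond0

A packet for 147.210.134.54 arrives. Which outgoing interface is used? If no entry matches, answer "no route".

bond0

Routes whose prefix contains 147.210.134.54:
  147.210.134.0/24 (147.210.134.0 - 147.210.134.255) -> bond0
More-specific entries that do NOT match:
  19.210.134.0/26 (19.210.134.0 - 19.210.134.63) does not contain 147.210.134.54
  147.210.135.0/25 (147.210.135.0 - 147.210.135.127) does not contain 147.210.134.54
Longest matching prefix is /24 -> interface bond0.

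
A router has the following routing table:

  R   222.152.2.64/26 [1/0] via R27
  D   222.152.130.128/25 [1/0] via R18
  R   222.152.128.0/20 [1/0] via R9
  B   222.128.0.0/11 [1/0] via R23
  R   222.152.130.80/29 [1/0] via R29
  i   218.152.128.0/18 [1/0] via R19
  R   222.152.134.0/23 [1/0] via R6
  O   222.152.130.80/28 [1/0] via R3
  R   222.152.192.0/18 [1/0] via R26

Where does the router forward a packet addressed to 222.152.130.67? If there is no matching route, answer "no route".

Routes whose prefix contains 222.152.130.67:
  222.128.0.0/11 (222.128.0.0 - 222.159.255.255) -> R23
  222.152.128.0/20 (222.152.128.0 - 222.152.143.255) -> R9
More-specific entries that do NOT match:
  222.152.130.80/29 (222.152.130.80 - 222.152.130.87) does not contain 222.152.130.67
  222.152.130.80/28 (222.152.130.80 - 222.152.130.95) does not contain 222.152.130.67
  222.152.2.64/26 (222.152.2.64 - 222.152.2.127) does not contain 222.152.130.67
  222.152.130.128/25 (222.152.130.128 - 222.152.130.255) does not contain 222.152.130.67
  222.152.134.0/23 (222.152.134.0 - 222.152.135.255) does not contain 222.152.130.67
Longest matching prefix is /20 -> next hop R9.

R9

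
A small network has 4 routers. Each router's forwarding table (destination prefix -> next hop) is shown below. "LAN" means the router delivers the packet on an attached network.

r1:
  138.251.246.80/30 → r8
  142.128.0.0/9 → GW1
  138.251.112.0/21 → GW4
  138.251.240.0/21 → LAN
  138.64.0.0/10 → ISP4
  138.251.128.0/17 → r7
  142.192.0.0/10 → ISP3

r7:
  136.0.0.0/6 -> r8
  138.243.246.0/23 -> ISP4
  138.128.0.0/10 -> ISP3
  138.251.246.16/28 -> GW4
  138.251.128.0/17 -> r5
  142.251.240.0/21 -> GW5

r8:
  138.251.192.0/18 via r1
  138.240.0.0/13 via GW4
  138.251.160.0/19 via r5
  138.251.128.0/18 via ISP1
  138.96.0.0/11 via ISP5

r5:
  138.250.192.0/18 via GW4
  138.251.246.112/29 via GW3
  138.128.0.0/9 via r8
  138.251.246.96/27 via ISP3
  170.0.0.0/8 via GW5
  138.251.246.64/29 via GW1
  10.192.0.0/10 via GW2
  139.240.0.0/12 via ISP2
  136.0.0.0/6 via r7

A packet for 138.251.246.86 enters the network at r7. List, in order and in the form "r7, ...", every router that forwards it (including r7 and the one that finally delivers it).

r7, r5, r8, r1

At r7: longest match for 138.251.246.86 is 138.251.128.0/17 -> r5
At r5: longest match for 138.251.246.86 is 138.128.0.0/9 -> r8
At r8: longest match for 138.251.246.86 is 138.251.192.0/18 -> r1
At r1: longest match for 138.251.246.86 is 138.251.240.0/21 -> LAN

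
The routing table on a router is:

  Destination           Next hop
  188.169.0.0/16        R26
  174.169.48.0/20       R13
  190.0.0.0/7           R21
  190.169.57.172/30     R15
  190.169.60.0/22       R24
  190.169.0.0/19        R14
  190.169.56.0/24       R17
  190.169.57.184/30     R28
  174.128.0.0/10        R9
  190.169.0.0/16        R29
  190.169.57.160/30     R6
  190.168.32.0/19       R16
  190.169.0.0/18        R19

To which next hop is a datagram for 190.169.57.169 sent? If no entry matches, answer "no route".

Routes whose prefix contains 190.169.57.169:
  190.0.0.0/7 (190.0.0.0 - 191.255.255.255) -> R21
  190.169.0.0/16 (190.169.0.0 - 190.169.255.255) -> R29
  190.169.0.0/18 (190.169.0.0 - 190.169.63.255) -> R19
More-specific entries that do NOT match:
  190.169.57.172/30 (190.169.57.172 - 190.169.57.175) does not contain 190.169.57.169
  190.169.57.184/30 (190.169.57.184 - 190.169.57.187) does not contain 190.169.57.169
  190.169.57.160/30 (190.169.57.160 - 190.169.57.163) does not contain 190.169.57.169
  190.169.56.0/24 (190.169.56.0 - 190.169.56.255) does not contain 190.169.57.169
  190.169.60.0/22 (190.169.60.0 - 190.169.63.255) does not contain 190.169.57.169
  174.169.48.0/20 (174.169.48.0 - 174.169.63.255) does not contain 190.169.57.169
  190.169.0.0/19 (190.169.0.0 - 190.169.31.255) does not contain 190.169.57.169
  190.168.32.0/19 (190.168.32.0 - 190.168.63.255) does not contain 190.169.57.169
Longest matching prefix is /18 -> next hop R19.

R19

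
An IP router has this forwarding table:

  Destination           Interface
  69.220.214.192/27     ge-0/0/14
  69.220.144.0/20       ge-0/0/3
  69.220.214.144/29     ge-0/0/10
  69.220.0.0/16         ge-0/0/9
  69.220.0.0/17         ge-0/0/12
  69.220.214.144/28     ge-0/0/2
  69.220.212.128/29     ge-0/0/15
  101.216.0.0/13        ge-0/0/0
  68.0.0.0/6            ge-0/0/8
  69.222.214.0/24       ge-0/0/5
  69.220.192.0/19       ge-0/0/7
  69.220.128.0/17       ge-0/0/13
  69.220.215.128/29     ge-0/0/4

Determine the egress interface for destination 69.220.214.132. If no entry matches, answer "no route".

Routes whose prefix contains 69.220.214.132:
  68.0.0.0/6 (68.0.0.0 - 71.255.255.255) -> ge-0/0/8
  69.220.0.0/16 (69.220.0.0 - 69.220.255.255) -> ge-0/0/9
  69.220.128.0/17 (69.220.128.0 - 69.220.255.255) -> ge-0/0/13
  69.220.192.0/19 (69.220.192.0 - 69.220.223.255) -> ge-0/0/7
More-specific entries that do NOT match:
  69.220.214.144/29 (69.220.214.144 - 69.220.214.151) does not contain 69.220.214.132
  69.220.212.128/29 (69.220.212.128 - 69.220.212.135) does not contain 69.220.214.132
  69.220.215.128/29 (69.220.215.128 - 69.220.215.135) does not contain 69.220.214.132
  69.220.214.144/28 (69.220.214.144 - 69.220.214.159) does not contain 69.220.214.132
  69.220.214.192/27 (69.220.214.192 - 69.220.214.223) does not contain 69.220.214.132
  69.222.214.0/24 (69.222.214.0 - 69.222.214.255) does not contain 69.220.214.132
  69.220.144.0/20 (69.220.144.0 - 69.220.159.255) does not contain 69.220.214.132
Longest matching prefix is /19 -> interface ge-0/0/7.

ge-0/0/7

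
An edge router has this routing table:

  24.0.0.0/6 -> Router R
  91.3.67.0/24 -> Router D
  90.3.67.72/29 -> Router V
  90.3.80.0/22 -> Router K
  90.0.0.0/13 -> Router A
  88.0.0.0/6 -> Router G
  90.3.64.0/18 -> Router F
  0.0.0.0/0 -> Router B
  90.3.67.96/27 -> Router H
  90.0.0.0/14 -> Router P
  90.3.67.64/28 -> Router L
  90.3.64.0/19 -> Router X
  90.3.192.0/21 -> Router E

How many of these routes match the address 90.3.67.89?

6

Prefixes containing 90.3.67.89:
  0.0.0.0/0 (default, matches everything)
  88.0.0.0/6 (88.0.0.0 - 91.255.255.255)
  90.0.0.0/13 (90.0.0.0 - 90.7.255.255)
  90.0.0.0/14 (90.0.0.0 - 90.3.255.255)
  90.3.64.0/18 (90.3.64.0 - 90.3.127.255)
  90.3.64.0/19 (90.3.64.0 - 90.3.95.255)
Total matching entries: 6.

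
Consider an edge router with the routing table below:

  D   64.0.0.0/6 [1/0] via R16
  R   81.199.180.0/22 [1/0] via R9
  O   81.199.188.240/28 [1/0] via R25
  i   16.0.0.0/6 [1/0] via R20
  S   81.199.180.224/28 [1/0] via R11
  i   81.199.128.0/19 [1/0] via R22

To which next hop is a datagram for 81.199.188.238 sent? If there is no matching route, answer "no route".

No entry's prefix contains 81.199.188.238; there is no default route.

no route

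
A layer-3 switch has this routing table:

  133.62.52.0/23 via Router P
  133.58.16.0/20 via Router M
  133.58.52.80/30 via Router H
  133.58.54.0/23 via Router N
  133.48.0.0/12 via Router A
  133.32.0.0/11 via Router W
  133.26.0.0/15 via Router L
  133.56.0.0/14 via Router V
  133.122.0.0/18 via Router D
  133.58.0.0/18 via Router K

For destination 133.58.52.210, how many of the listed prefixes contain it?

Prefixes containing 133.58.52.210:
  133.32.0.0/11 (133.32.0.0 - 133.63.255.255)
  133.48.0.0/12 (133.48.0.0 - 133.63.255.255)
  133.56.0.0/14 (133.56.0.0 - 133.59.255.255)
  133.58.0.0/18 (133.58.0.0 - 133.58.63.255)
Total matching entries: 4.

4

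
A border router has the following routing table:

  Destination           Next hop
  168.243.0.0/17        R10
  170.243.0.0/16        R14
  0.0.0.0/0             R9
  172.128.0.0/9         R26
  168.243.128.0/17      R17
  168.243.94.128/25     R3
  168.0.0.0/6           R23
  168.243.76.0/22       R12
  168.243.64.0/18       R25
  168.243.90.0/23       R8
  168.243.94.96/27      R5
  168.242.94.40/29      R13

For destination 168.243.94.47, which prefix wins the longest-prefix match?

Entries matching 168.243.94.47:
  0.0.0.0/0 (default, matches everything)
  168.0.0.0/6 (168.0.0.0 - 171.255.255.255)
  168.243.0.0/17 (168.243.0.0 - 168.243.127.255)
  168.243.64.0/18 (168.243.64.0 - 168.243.127.255)
Most specific is 168.243.64.0/18.

168.243.64.0/18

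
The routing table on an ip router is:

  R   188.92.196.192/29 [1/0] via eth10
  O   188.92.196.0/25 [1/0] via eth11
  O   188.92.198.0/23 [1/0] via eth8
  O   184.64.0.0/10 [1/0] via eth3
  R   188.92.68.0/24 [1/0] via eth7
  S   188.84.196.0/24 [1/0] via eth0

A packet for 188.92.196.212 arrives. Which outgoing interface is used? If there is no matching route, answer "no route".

no route

No entry's prefix contains 188.92.196.212; there is no default route.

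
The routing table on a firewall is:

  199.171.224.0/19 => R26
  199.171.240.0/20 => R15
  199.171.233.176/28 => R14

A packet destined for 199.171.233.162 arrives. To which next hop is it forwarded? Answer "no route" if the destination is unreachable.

R26

Routes whose prefix contains 199.171.233.162:
  199.171.224.0/19 (199.171.224.0 - 199.171.255.255) -> R26
More-specific entries that do NOT match:
  199.171.233.176/28 (199.171.233.176 - 199.171.233.191) does not contain 199.171.233.162
  199.171.240.0/20 (199.171.240.0 - 199.171.255.255) does not contain 199.171.233.162
Longest matching prefix is /19 -> next hop R26.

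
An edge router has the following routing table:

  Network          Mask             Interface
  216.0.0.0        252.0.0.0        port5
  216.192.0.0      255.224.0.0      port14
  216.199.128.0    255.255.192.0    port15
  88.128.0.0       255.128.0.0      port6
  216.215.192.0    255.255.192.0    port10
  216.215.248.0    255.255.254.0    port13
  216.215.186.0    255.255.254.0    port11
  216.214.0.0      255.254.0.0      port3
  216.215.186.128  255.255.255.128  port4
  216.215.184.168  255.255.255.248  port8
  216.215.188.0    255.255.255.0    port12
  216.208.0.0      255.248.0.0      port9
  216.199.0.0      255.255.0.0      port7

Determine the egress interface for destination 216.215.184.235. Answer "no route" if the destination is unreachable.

port3

Routes whose prefix contains 216.215.184.235:
  216.0.0.0/6 (216.0.0.0 - 219.255.255.255) -> port5
  216.192.0.0/11 (216.192.0.0 - 216.223.255.255) -> port14
  216.208.0.0/13 (216.208.0.0 - 216.215.255.255) -> port9
  216.214.0.0/15 (216.214.0.0 - 216.215.255.255) -> port3
More-specific entries that do NOT match:
  216.215.184.168/29 (216.215.184.168 - 216.215.184.175) does not contain 216.215.184.235
  216.215.186.128/25 (216.215.186.128 - 216.215.186.255) does not contain 216.215.184.235
  216.215.188.0/24 (216.215.188.0 - 216.215.188.255) does not contain 216.215.184.235
  216.215.248.0/23 (216.215.248.0 - 216.215.249.255) does not contain 216.215.184.235
  216.215.186.0/23 (216.215.186.0 - 216.215.187.255) does not contain 216.215.184.235
  216.199.128.0/18 (216.199.128.0 - 216.199.191.255) does not contain 216.215.184.235
  216.215.192.0/18 (216.215.192.0 - 216.215.255.255) does not contain 216.215.184.235
  216.199.0.0/16 (216.199.0.0 - 216.199.255.255) does not contain 216.215.184.235
Longest matching prefix is /15 -> interface port3.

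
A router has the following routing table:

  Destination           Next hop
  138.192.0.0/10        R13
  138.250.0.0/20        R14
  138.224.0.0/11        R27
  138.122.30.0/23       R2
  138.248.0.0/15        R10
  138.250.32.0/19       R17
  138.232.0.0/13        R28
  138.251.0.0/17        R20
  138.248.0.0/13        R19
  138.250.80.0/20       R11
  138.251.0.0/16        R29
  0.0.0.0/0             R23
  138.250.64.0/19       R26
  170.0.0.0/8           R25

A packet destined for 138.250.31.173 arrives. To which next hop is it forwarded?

R19

Routes whose prefix contains 138.250.31.173:
  0.0.0.0/0 (default, matches everything) -> R23
  138.192.0.0/10 (138.192.0.0 - 138.255.255.255) -> R13
  138.224.0.0/11 (138.224.0.0 - 138.255.255.255) -> R27
  138.248.0.0/13 (138.248.0.0 - 138.255.255.255) -> R19
More-specific entries that do NOT match:
  138.122.30.0/23 (138.122.30.0 - 138.122.31.255) does not contain 138.250.31.173
  138.250.0.0/20 (138.250.0.0 - 138.250.15.255) does not contain 138.250.31.173
  138.250.80.0/20 (138.250.80.0 - 138.250.95.255) does not contain 138.250.31.173
  138.250.32.0/19 (138.250.32.0 - 138.250.63.255) does not contain 138.250.31.173
  138.250.64.0/19 (138.250.64.0 - 138.250.95.255) does not contain 138.250.31.173
  138.251.0.0/17 (138.251.0.0 - 138.251.127.255) does not contain 138.250.31.173
  138.251.0.0/16 (138.251.0.0 - 138.251.255.255) does not contain 138.250.31.173
  138.248.0.0/15 (138.248.0.0 - 138.249.255.255) does not contain 138.250.31.173
Longest matching prefix is /13 -> next hop R19.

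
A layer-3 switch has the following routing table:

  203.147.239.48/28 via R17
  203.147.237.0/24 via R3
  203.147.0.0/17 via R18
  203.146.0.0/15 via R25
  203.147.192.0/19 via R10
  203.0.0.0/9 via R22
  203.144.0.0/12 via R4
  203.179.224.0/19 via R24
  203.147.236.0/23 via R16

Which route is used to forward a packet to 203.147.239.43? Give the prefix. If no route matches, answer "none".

203.146.0.0/15

Entries matching 203.147.239.43:
  203.144.0.0/12 (203.144.0.0 - 203.159.255.255)
  203.146.0.0/15 (203.146.0.0 - 203.147.255.255)
Most specific is 203.146.0.0/15.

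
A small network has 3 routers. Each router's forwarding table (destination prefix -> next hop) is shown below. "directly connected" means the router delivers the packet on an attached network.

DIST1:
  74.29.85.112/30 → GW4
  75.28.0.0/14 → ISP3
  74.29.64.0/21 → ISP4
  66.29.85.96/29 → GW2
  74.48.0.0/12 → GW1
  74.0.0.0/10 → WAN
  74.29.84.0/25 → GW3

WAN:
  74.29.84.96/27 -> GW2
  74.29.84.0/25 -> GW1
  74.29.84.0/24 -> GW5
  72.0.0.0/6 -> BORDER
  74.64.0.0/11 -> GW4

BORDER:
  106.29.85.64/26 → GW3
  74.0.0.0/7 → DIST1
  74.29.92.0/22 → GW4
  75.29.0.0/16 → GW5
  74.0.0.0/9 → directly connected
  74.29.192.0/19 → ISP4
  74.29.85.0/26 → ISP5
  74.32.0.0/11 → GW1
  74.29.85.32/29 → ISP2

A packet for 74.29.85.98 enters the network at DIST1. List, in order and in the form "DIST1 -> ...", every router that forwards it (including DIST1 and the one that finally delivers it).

DIST1 -> WAN -> BORDER

At DIST1: longest match for 74.29.85.98 is 74.0.0.0/10 -> WAN
At WAN: longest match for 74.29.85.98 is 72.0.0.0/6 -> BORDER
At BORDER: longest match for 74.29.85.98 is 74.0.0.0/9 -> directly connected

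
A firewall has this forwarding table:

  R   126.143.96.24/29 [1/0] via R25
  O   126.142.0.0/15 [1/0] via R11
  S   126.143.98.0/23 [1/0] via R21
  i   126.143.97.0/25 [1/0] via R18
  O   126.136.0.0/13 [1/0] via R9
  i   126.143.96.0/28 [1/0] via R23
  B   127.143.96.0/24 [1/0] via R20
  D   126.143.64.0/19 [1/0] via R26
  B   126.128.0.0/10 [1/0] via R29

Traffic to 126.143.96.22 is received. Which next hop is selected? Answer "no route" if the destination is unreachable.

R11

Routes whose prefix contains 126.143.96.22:
  126.128.0.0/10 (126.128.0.0 - 126.191.255.255) -> R29
  126.136.0.0/13 (126.136.0.0 - 126.143.255.255) -> R9
  126.142.0.0/15 (126.142.0.0 - 126.143.255.255) -> R11
More-specific entries that do NOT match:
  126.143.96.24/29 (126.143.96.24 - 126.143.96.31) does not contain 126.143.96.22
  126.143.96.0/28 (126.143.96.0 - 126.143.96.15) does not contain 126.143.96.22
  126.143.97.0/25 (126.143.97.0 - 126.143.97.127) does not contain 126.143.96.22
  127.143.96.0/24 (127.143.96.0 - 127.143.96.255) does not contain 126.143.96.22
  126.143.98.0/23 (126.143.98.0 - 126.143.99.255) does not contain 126.143.96.22
  126.143.64.0/19 (126.143.64.0 - 126.143.95.255) does not contain 126.143.96.22
Longest matching prefix is /15 -> next hop R11.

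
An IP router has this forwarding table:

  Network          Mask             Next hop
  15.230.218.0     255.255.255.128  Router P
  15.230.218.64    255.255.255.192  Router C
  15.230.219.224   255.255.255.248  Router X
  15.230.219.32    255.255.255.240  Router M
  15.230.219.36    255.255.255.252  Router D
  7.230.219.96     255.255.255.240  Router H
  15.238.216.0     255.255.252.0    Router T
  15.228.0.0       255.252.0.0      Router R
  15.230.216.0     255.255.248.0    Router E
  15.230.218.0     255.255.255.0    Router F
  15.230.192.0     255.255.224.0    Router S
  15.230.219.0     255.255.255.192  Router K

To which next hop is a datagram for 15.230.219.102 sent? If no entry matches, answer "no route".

Routes whose prefix contains 15.230.219.102:
  15.228.0.0/14 (15.228.0.0 - 15.231.255.255) -> Router R
  15.230.192.0/19 (15.230.192.0 - 15.230.223.255) -> Router S
  15.230.216.0/21 (15.230.216.0 - 15.230.223.255) -> Router E
More-specific entries that do NOT match:
  15.230.219.36/30 (15.230.219.36 - 15.230.219.39) does not contain 15.230.219.102
  15.230.219.224/29 (15.230.219.224 - 15.230.219.231) does not contain 15.230.219.102
  15.230.219.32/28 (15.230.219.32 - 15.230.219.47) does not contain 15.230.219.102
  7.230.219.96/28 (7.230.219.96 - 7.230.219.111) does not contain 15.230.219.102
  15.230.218.64/26 (15.230.218.64 - 15.230.218.127) does not contain 15.230.219.102
  15.230.219.0/26 (15.230.219.0 - 15.230.219.63) does not contain 15.230.219.102
  15.230.218.0/25 (15.230.218.0 - 15.230.218.127) does not contain 15.230.219.102
  15.230.218.0/24 (15.230.218.0 - 15.230.218.255) does not contain 15.230.219.102
  15.238.216.0/22 (15.238.216.0 - 15.238.219.255) does not contain 15.230.219.102
Longest matching prefix is /21 -> next hop Router E.

Router E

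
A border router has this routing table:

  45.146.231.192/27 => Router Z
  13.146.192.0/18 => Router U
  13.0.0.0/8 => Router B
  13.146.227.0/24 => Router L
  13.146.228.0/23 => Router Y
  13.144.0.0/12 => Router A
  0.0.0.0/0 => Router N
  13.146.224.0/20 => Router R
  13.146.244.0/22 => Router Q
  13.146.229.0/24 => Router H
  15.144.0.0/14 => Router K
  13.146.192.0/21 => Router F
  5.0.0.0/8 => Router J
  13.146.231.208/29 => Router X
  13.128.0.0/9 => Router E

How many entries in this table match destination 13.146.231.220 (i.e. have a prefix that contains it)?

Prefixes containing 13.146.231.220:
  0.0.0.0/0 (default, matches everything)
  13.0.0.0/8 (13.0.0.0 - 13.255.255.255)
  13.128.0.0/9 (13.128.0.0 - 13.255.255.255)
  13.144.0.0/12 (13.144.0.0 - 13.159.255.255)
  13.146.192.0/18 (13.146.192.0 - 13.146.255.255)
  13.146.224.0/20 (13.146.224.0 - 13.146.239.255)
Total matching entries: 6.

6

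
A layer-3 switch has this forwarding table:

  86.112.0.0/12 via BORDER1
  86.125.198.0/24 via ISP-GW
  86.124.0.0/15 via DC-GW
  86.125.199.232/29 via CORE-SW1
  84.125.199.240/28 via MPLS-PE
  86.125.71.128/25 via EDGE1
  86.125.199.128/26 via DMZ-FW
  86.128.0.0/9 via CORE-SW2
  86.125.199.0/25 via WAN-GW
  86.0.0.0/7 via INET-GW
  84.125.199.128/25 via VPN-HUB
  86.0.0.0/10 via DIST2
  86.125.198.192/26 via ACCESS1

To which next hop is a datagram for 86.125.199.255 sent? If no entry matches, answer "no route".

DC-GW

Routes whose prefix contains 86.125.199.255:
  86.0.0.0/7 (86.0.0.0 - 87.255.255.255) -> INET-GW
  86.112.0.0/12 (86.112.0.0 - 86.127.255.255) -> BORDER1
  86.124.0.0/15 (86.124.0.0 - 86.125.255.255) -> DC-GW
More-specific entries that do NOT match:
  86.125.199.232/29 (86.125.199.232 - 86.125.199.239) does not contain 86.125.199.255
  84.125.199.240/28 (84.125.199.240 - 84.125.199.255) does not contain 86.125.199.255
  86.125.199.128/26 (86.125.199.128 - 86.125.199.191) does not contain 86.125.199.255
  86.125.198.192/26 (86.125.198.192 - 86.125.198.255) does not contain 86.125.199.255
  86.125.71.128/25 (86.125.71.128 - 86.125.71.255) does not contain 86.125.199.255
  86.125.199.0/25 (86.125.199.0 - 86.125.199.127) does not contain 86.125.199.255
  84.125.199.128/25 (84.125.199.128 - 84.125.199.255) does not contain 86.125.199.255
  86.125.198.0/24 (86.125.198.0 - 86.125.198.255) does not contain 86.125.199.255
Longest matching prefix is /15 -> next hop DC-GW.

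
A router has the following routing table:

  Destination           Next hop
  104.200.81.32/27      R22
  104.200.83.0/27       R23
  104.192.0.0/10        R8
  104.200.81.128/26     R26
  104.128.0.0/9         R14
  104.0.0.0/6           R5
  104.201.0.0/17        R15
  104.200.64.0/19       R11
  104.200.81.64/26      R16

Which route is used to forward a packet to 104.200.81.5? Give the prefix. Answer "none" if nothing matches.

Entries matching 104.200.81.5:
  104.0.0.0/6 (104.0.0.0 - 107.255.255.255)
  104.128.0.0/9 (104.128.0.0 - 104.255.255.255)
  104.192.0.0/10 (104.192.0.0 - 104.255.255.255)
  104.200.64.0/19 (104.200.64.0 - 104.200.95.255)
Most specific is 104.200.64.0/19.

104.200.64.0/19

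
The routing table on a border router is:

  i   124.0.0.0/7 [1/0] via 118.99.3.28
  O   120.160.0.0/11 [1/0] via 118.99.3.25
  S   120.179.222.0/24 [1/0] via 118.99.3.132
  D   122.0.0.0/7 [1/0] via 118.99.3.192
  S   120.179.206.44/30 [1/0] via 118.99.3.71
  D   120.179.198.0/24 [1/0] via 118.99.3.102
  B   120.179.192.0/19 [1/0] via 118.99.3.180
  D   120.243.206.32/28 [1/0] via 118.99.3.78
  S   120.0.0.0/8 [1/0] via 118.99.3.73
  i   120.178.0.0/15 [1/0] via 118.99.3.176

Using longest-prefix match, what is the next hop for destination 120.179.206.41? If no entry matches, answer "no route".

Routes whose prefix contains 120.179.206.41:
  120.0.0.0/8 (120.0.0.0 - 120.255.255.255) -> 118.99.3.73
  120.160.0.0/11 (120.160.0.0 - 120.191.255.255) -> 118.99.3.25
  120.178.0.0/15 (120.178.0.0 - 120.179.255.255) -> 118.99.3.176
  120.179.192.0/19 (120.179.192.0 - 120.179.223.255) -> 118.99.3.180
More-specific entries that do NOT match:
  120.179.206.44/30 (120.179.206.44 - 120.179.206.47) does not contain 120.179.206.41
  120.243.206.32/28 (120.243.206.32 - 120.243.206.47) does not contain 120.179.206.41
  120.179.222.0/24 (120.179.222.0 - 120.179.222.255) does not contain 120.179.206.41
  120.179.198.0/24 (120.179.198.0 - 120.179.198.255) does not contain 120.179.206.41
Longest matching prefix is /19 -> next hop 118.99.3.180.

118.99.3.180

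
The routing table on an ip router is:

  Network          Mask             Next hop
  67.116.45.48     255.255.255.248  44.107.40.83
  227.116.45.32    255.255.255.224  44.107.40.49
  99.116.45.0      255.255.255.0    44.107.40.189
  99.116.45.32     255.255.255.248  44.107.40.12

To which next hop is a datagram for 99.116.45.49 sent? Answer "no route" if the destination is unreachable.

Routes whose prefix contains 99.116.45.49:
  99.116.45.0/24 (99.116.45.0 - 99.116.45.255) -> 44.107.40.189
More-specific entries that do NOT match:
  67.116.45.48/29 (67.116.45.48 - 67.116.45.55) does not contain 99.116.45.49
  99.116.45.32/29 (99.116.45.32 - 99.116.45.39) does not contain 99.116.45.49
  227.116.45.32/27 (227.116.45.32 - 227.116.45.63) does not contain 99.116.45.49
Longest matching prefix is /24 -> next hop 44.107.40.189.

44.107.40.189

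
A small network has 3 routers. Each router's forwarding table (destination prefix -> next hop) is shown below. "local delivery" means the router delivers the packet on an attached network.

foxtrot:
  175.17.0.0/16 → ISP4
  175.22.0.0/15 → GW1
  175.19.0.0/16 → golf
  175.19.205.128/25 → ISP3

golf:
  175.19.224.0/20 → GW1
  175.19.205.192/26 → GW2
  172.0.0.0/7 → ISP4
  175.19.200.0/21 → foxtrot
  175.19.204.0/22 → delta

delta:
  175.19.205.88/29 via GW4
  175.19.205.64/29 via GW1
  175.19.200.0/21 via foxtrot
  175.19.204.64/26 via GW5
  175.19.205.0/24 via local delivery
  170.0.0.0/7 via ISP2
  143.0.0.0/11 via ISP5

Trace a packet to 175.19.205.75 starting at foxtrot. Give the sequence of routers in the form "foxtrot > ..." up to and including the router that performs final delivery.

foxtrot > golf > delta

At foxtrot: longest match for 175.19.205.75 is 175.19.0.0/16 -> golf
At golf: longest match for 175.19.205.75 is 175.19.204.0/22 -> delta
At delta: longest match for 175.19.205.75 is 175.19.205.0/24 -> local delivery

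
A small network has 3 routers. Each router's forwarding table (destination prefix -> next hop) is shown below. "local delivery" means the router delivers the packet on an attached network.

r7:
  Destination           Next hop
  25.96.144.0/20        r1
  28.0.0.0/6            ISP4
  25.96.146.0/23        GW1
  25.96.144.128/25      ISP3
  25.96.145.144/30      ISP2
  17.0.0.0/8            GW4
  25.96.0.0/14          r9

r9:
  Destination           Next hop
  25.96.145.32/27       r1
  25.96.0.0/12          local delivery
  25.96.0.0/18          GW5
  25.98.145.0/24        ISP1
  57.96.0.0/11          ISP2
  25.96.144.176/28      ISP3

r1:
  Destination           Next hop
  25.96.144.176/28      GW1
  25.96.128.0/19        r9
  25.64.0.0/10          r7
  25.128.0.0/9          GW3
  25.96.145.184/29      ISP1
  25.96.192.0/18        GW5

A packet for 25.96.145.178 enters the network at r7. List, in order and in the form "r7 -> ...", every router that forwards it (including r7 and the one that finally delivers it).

At r7: longest match for 25.96.145.178 is 25.96.144.0/20 -> r1
At r1: longest match for 25.96.145.178 is 25.96.128.0/19 -> r9
At r9: longest match for 25.96.145.178 is 25.96.0.0/12 -> local delivery

r7 -> r1 -> r9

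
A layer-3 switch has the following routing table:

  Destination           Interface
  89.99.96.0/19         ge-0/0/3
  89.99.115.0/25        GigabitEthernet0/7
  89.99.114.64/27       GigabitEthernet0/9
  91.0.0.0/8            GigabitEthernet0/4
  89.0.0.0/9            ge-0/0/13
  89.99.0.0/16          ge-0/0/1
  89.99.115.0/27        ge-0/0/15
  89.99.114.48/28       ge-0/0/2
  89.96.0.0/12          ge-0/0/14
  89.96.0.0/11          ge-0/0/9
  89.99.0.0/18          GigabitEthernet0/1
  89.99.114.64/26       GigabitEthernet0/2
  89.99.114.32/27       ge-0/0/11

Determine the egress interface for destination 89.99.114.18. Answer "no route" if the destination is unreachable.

Routes whose prefix contains 89.99.114.18:
  89.0.0.0/9 (89.0.0.0 - 89.127.255.255) -> ge-0/0/13
  89.96.0.0/11 (89.96.0.0 - 89.127.255.255) -> ge-0/0/9
  89.96.0.0/12 (89.96.0.0 - 89.111.255.255) -> ge-0/0/14
  89.99.0.0/16 (89.99.0.0 - 89.99.255.255) -> ge-0/0/1
  89.99.96.0/19 (89.99.96.0 - 89.99.127.255) -> ge-0/0/3
More-specific entries that do NOT match:
  89.99.114.48/28 (89.99.114.48 - 89.99.114.63) does not contain 89.99.114.18
  89.99.114.64/27 (89.99.114.64 - 89.99.114.95) does not contain 89.99.114.18
  89.99.115.0/27 (89.99.115.0 - 89.99.115.31) does not contain 89.99.114.18
  89.99.114.32/27 (89.99.114.32 - 89.99.114.63) does not contain 89.99.114.18
  89.99.114.64/26 (89.99.114.64 - 89.99.114.127) does not contain 89.99.114.18
  89.99.115.0/25 (89.99.115.0 - 89.99.115.127) does not contain 89.99.114.18
Longest matching prefix is /19 -> interface ge-0/0/3.

ge-0/0/3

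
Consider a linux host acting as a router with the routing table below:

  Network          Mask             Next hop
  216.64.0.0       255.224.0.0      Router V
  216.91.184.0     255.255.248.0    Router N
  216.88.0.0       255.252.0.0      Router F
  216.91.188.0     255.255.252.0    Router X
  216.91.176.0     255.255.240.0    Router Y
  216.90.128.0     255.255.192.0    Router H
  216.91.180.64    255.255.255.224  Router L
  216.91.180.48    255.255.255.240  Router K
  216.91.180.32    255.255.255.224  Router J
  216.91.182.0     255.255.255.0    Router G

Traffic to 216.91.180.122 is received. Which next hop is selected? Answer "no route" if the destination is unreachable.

Routes whose prefix contains 216.91.180.122:
  216.64.0.0/11 (216.64.0.0 - 216.95.255.255) -> Router V
  216.88.0.0/14 (216.88.0.0 - 216.91.255.255) -> Router F
  216.91.176.0/20 (216.91.176.0 - 216.91.191.255) -> Router Y
More-specific entries that do NOT match:
  216.91.180.48/28 (216.91.180.48 - 216.91.180.63) does not contain 216.91.180.122
  216.91.180.64/27 (216.91.180.64 - 216.91.180.95) does not contain 216.91.180.122
  216.91.180.32/27 (216.91.180.32 - 216.91.180.63) does not contain 216.91.180.122
  216.91.182.0/24 (216.91.182.0 - 216.91.182.255) does not contain 216.91.180.122
  216.91.188.0/22 (216.91.188.0 - 216.91.191.255) does not contain 216.91.180.122
  216.91.184.0/21 (216.91.184.0 - 216.91.191.255) does not contain 216.91.180.122
Longest matching prefix is /20 -> next hop Router Y.

Router Y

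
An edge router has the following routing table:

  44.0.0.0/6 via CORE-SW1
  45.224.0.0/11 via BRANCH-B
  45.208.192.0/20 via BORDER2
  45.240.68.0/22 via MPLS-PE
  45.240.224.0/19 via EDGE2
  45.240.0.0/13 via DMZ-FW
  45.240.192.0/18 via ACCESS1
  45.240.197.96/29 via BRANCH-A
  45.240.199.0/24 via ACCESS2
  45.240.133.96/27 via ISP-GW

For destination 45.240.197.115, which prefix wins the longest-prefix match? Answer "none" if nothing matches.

45.240.192.0/18

Entries matching 45.240.197.115:
  44.0.0.0/6 (44.0.0.0 - 47.255.255.255)
  45.224.0.0/11 (45.224.0.0 - 45.255.255.255)
  45.240.0.0/13 (45.240.0.0 - 45.247.255.255)
  45.240.192.0/18 (45.240.192.0 - 45.240.255.255)
Most specific is 45.240.192.0/18.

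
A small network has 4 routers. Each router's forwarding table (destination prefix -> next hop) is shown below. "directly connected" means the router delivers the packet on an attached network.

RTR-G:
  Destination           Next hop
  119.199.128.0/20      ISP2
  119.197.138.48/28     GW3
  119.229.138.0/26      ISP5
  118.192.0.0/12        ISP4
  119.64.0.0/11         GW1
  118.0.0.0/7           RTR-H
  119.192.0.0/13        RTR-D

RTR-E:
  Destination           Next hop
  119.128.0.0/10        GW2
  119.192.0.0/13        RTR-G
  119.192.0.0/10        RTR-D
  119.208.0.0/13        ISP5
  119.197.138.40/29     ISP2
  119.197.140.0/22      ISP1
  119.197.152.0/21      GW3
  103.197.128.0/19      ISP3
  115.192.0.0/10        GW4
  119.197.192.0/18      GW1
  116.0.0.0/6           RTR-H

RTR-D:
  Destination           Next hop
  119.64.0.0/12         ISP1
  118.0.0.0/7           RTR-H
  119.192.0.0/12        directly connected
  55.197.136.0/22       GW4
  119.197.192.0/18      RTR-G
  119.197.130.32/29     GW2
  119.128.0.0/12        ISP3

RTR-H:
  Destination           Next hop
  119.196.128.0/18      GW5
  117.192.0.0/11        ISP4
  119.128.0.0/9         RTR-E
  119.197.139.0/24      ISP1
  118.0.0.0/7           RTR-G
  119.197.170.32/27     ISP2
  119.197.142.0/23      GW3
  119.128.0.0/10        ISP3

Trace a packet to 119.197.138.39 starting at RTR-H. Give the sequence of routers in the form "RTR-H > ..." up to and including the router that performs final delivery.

RTR-H > RTR-E > RTR-G > RTR-D

At RTR-H: longest match for 119.197.138.39 is 119.128.0.0/9 -> RTR-E
At RTR-E: longest match for 119.197.138.39 is 119.192.0.0/13 -> RTR-G
At RTR-G: longest match for 119.197.138.39 is 119.192.0.0/13 -> RTR-D
At RTR-D: longest match for 119.197.138.39 is 119.192.0.0/12 -> directly connected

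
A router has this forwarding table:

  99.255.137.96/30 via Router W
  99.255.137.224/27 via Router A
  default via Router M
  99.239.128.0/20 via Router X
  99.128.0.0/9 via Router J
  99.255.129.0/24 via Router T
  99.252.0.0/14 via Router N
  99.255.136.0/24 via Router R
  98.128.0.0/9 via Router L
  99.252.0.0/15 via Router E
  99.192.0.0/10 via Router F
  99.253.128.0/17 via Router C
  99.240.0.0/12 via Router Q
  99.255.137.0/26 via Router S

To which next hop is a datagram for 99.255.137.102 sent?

Routes whose prefix contains 99.255.137.102:
  0.0.0.0/0 (default, matches everything) -> Router M
  99.128.0.0/9 (99.128.0.0 - 99.255.255.255) -> Router J
  99.192.0.0/10 (99.192.0.0 - 99.255.255.255) -> Router F
  99.240.0.0/12 (99.240.0.0 - 99.255.255.255) -> Router Q
  99.252.0.0/14 (99.252.0.0 - 99.255.255.255) -> Router N
More-specific entries that do NOT match:
  99.255.137.96/30 (99.255.137.96 - 99.255.137.99) does not contain 99.255.137.102
  99.255.137.224/27 (99.255.137.224 - 99.255.137.255) does not contain 99.255.137.102
  99.255.137.0/26 (99.255.137.0 - 99.255.137.63) does not contain 99.255.137.102
  99.255.129.0/24 (99.255.129.0 - 99.255.129.255) does not contain 99.255.137.102
  99.255.136.0/24 (99.255.136.0 - 99.255.136.255) does not contain 99.255.137.102
  99.239.128.0/20 (99.239.128.0 - 99.239.143.255) does not contain 99.255.137.102
  99.253.128.0/17 (99.253.128.0 - 99.253.255.255) does not contain 99.255.137.102
  99.252.0.0/15 (99.252.0.0 - 99.253.255.255) does not contain 99.255.137.102
Longest matching prefix is /14 -> next hop Router N.

Router N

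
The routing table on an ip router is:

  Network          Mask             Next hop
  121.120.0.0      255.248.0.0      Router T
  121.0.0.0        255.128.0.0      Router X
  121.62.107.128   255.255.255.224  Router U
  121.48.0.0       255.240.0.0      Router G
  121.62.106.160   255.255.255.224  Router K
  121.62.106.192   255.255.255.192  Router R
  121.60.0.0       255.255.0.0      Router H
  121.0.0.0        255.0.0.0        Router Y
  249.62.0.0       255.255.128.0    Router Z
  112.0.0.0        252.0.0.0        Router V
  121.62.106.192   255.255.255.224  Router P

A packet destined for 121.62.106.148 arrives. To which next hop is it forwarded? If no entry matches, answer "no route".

Routes whose prefix contains 121.62.106.148:
  121.0.0.0/8 (121.0.0.0 - 121.255.255.255) -> Router Y
  121.0.0.0/9 (121.0.0.0 - 121.127.255.255) -> Router X
  121.48.0.0/12 (121.48.0.0 - 121.63.255.255) -> Router G
More-specific entries that do NOT match:
  121.62.107.128/27 (121.62.107.128 - 121.62.107.159) does not contain 121.62.106.148
  121.62.106.160/27 (121.62.106.160 - 121.62.106.191) does not contain 121.62.106.148
  121.62.106.192/27 (121.62.106.192 - 121.62.106.223) does not contain 121.62.106.148
  121.62.106.192/26 (121.62.106.192 - 121.62.106.255) does not contain 121.62.106.148
  249.62.0.0/17 (249.62.0.0 - 249.62.127.255) does not contain 121.62.106.148
  121.60.0.0/16 (121.60.0.0 - 121.60.255.255) does not contain 121.62.106.148
  121.120.0.0/13 (121.120.0.0 - 121.127.255.255) does not contain 121.62.106.148
Longest matching prefix is /12 -> next hop Router G.

Router G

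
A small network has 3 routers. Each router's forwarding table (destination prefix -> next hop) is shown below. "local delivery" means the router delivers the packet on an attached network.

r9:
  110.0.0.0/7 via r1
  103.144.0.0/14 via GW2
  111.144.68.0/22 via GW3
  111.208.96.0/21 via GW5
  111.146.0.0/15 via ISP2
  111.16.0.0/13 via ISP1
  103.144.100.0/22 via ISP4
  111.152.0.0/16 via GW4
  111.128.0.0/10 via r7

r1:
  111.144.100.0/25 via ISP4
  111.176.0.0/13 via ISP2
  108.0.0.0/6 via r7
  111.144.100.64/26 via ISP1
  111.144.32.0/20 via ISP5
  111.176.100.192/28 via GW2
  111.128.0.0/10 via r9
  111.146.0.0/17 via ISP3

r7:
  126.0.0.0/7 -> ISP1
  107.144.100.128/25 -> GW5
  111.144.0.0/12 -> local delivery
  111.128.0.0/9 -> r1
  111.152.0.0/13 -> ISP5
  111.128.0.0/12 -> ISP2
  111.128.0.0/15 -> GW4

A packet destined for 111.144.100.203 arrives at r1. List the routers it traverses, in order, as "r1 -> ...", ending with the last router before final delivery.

At r1: longest match for 111.144.100.203 is 111.128.0.0/10 -> r9
At r9: longest match for 111.144.100.203 is 111.128.0.0/10 -> r7
At r7: longest match for 111.144.100.203 is 111.144.0.0/12 -> local delivery

r1 -> r9 -> r7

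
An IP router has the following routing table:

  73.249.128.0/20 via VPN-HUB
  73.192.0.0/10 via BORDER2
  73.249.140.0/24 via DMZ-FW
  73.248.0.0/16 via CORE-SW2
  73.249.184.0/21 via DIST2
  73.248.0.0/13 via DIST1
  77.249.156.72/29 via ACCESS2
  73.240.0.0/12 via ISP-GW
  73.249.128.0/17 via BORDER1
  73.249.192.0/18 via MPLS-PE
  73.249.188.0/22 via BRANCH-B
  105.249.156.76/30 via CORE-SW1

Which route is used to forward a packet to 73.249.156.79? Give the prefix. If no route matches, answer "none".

73.249.128.0/17

Entries matching 73.249.156.79:
  73.192.0.0/10 (73.192.0.0 - 73.255.255.255)
  73.240.0.0/12 (73.240.0.0 - 73.255.255.255)
  73.248.0.0/13 (73.248.0.0 - 73.255.255.255)
  73.249.128.0/17 (73.249.128.0 - 73.249.255.255)
Most specific is 73.249.128.0/17.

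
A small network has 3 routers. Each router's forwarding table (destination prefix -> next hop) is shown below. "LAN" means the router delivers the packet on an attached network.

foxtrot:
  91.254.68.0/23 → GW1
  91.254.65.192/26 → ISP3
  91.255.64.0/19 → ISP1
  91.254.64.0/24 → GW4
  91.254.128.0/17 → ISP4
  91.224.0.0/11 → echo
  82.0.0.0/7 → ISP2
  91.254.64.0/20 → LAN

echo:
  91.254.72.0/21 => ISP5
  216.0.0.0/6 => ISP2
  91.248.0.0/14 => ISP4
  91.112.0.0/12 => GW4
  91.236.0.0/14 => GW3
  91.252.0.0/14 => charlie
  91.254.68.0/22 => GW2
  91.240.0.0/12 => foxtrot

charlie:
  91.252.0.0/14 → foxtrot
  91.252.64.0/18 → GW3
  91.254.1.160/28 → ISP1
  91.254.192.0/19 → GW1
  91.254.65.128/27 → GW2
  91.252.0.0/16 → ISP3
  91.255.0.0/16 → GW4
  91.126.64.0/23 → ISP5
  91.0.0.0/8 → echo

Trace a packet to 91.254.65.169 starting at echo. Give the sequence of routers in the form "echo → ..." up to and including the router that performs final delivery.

echo → charlie → foxtrot

At echo: longest match for 91.254.65.169 is 91.252.0.0/14 -> charlie
At charlie: longest match for 91.254.65.169 is 91.252.0.0/14 -> foxtrot
At foxtrot: longest match for 91.254.65.169 is 91.254.64.0/20 -> LAN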